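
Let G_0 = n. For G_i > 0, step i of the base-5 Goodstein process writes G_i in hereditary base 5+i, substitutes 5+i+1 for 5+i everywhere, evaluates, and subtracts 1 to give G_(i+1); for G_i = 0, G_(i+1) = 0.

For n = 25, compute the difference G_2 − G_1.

base 5: 25 = 5^2; at 6: 6^2 = 36; next = 35
base 6: 35 = 5·6 + 5; at 7: 5·7 + 5 = 40; next = 39

4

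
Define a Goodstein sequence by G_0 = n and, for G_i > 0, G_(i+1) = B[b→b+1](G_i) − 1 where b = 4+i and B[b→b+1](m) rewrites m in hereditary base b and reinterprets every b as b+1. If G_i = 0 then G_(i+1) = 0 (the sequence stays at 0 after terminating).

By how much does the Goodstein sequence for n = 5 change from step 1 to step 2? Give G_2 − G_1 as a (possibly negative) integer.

0

5 —HB4→ 4 + 1 —bump→ 5 + 1 = 6 —(−1)→ 5
5 —HB5→ 5 —bump→ 6 = 6 —(−1)→ 5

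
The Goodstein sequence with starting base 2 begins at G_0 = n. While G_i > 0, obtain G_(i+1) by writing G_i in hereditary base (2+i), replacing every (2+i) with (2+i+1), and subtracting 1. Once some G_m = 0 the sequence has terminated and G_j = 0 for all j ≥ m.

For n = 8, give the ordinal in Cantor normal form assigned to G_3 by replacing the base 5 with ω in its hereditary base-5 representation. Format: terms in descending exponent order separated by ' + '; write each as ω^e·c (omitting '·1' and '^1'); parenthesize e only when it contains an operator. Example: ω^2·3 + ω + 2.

G_0 = 8. HB_2(8) = 2^(2 + 1). Bump = 81. G_1 = 80.
G_1 = 80. HB_3(80) = 2·3^3 + 2·3^2 + 2·3 + 2. Bump = 554. G_2 = 553.
G_2 = 553. HB_4(553) = 2·4^4 + 2·4^2 + 2·4 + 1. Bump = 6311. G_3 = 6310.
G_3 = 6310. HB_5(6310) = 2·5^5 + 2·5^2 + 2·5. Bump = 93396. G_4 = 93395.

ω^ω·2 + ω^2·2 + ω·2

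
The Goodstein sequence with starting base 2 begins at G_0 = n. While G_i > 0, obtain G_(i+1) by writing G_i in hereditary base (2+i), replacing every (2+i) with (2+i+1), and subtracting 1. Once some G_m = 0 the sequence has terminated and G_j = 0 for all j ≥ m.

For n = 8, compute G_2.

553

i=0: 8 = 2^(2 + 1) (b=2); 2→3: 3^(3 + 1) = 81; 81−1 = 80
i=1: 80 = 2·3^3 + 2·3^2 + 2·3 + 2 (b=3); 3→4: 2·4^4 + 2·4^2 + 2·4 + 2 = 554; 554−1 = 553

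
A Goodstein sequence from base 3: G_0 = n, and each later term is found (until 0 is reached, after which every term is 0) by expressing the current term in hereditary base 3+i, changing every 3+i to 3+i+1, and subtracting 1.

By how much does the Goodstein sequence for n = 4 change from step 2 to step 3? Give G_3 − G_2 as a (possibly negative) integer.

i=0: 4 = 3 + 1 (b=3); 3→4: 4 + 1 = 5; 5−1 = 4
i=1: 4 = 4 (b=4); 4→5: 5 = 5; 5−1 = 4
i=2: 4 = 4 (b=5); 5→6: 4 = 4; 4−1 = 3

-1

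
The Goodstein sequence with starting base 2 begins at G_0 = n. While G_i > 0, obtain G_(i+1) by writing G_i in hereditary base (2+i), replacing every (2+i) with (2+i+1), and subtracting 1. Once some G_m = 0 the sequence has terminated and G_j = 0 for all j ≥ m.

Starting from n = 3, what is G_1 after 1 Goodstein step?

i=0: 3 = 2 + 1 (b=2); 2→3: 3 + 1 = 4; 4−1 = 3
i=1: 3 = 3 (b=3); 3→4: 4 = 4; 4−1 = 3

3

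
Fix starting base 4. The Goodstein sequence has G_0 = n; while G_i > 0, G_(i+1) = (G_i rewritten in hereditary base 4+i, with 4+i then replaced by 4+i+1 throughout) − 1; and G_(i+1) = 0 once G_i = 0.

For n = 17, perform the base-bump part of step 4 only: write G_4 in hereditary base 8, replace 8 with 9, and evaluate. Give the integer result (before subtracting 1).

G_0=17  [base 4] 4^2 + 1  →[4↦5]→  5^2 + 1 = 26  −1 ⇒ G_1=25
G_1=25  [base 5] 5^2  →[5↦6]→  6^2 = 36  −1 ⇒ G_2=35
G_2=35  [base 6] 5·6 + 5  →[6↦7]→  5·7 + 5 = 40  −1 ⇒ G_3=39
G_3=39  [base 7] 5·7 + 4  →[7↦8]→  5·8 + 4 = 44  −1 ⇒ G_4=43

48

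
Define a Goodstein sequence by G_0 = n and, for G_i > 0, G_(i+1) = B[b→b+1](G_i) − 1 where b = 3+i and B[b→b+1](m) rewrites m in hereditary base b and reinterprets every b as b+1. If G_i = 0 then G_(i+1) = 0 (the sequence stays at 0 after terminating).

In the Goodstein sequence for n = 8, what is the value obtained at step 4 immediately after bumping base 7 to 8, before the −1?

G_0=8  [base 3] 2·3 + 2  →[3↦4]→  2·4 + 2 = 10  −1 ⇒ G_1=9
G_1=9  [base 4] 2·4 + 1  →[4↦5]→  2·5 + 1 = 11  −1 ⇒ G_2=10
G_2=10  [base 5] 2·5  →[5↦6]→  2·6 = 12  −1 ⇒ G_3=11
G_3=11  [base 6] 6 + 5  →[6↦7]→  7 + 5 = 12  −1 ⇒ G_4=11

12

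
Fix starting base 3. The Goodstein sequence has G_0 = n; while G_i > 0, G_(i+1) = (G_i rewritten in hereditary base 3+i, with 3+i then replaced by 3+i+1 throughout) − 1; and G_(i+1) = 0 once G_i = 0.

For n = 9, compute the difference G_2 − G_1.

step 0: 9 = 3^2; sub 4 for 3: 4^2; = 16; G_1 = 16−1 = 15
step 1: 15 = 3·4 + 3; sub 5 for 4: 3·5 + 3; = 18; G_2 = 18−1 = 17

2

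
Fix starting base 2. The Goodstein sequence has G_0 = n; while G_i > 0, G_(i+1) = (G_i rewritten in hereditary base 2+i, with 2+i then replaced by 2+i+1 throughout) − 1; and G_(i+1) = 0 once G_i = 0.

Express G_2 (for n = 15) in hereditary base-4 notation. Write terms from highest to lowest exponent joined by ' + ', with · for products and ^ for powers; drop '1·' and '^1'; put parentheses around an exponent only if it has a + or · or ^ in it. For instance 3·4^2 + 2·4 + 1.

4^(4 + 1) + 4^4 + 3

G_0 = 15. HB_2(15) = 2^(2 + 1) + 2^2 + 2 + 1. Bump = 112. G_1 = 111.
G_1 = 111. HB_3(111) = 3^(3 + 1) + 3^3 + 3. Bump = 1284. G_2 = 1283.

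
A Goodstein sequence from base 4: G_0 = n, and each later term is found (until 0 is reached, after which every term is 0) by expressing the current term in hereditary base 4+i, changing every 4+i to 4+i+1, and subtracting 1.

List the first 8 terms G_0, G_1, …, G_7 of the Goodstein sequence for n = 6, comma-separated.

(0) 6|_4 = 4 + 2 ↦ 5 + 2|_5 = 7 ⇒ 6
(1) 6|_5 = 5 + 1 ↦ 6 + 1|_6 = 7 ⇒ 6
(2) 6|_6 = 6 ↦ 7|_7 = 7 ⇒ 6
(3) 6|_7 = 6 ↦ 6|_8 = 6 ⇒ 5
(4) 5|_8 = 5 ↦ 5|_9 = 5 ⇒ 4
(5) 4|_9 = 4 ↦ 4|_10 = 4 ⇒ 3
(6) 3|_10 = 3 ↦ 3|_11 = 3 ⇒ 2

6, 6, 6, 6, 5, 4, 3, 2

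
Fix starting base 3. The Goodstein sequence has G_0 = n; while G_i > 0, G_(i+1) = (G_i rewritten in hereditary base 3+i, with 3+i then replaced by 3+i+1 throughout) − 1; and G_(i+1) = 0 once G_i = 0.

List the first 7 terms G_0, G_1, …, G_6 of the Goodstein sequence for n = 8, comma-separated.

[0] 8 ≡ 2·3 + 2 (base 3). Lift 4: 10. −1: 9.
[1] 9 ≡ 2·4 + 1 (base 4). Lift 5: 11. −1: 10.
[2] 10 ≡ 2·5 (base 5). Lift 6: 12. −1: 11.
[3] 11 ≡ 6 + 5 (base 6). Lift 7: 12. −1: 11.
[4] 11 ≡ 7 + 4 (base 7). Lift 8: 12. −1: 11.
[5] 11 ≡ 8 + 3 (base 8). Lift 9: 12. −1: 11.

8, 9, 10, 11, 11, 11, 11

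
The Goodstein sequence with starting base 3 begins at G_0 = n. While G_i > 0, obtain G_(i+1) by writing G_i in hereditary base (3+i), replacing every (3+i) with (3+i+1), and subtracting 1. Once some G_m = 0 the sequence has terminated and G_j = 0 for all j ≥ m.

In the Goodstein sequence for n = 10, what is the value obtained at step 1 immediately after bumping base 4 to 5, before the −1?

i=0: 10 = 3^2 + 1 (b=3); 3→4: 4^2 + 1 = 17; 17−1 = 16
i=1: 16 = 4^2 (b=4); 4→5: 5^2 = 25; 25−1 = 24

25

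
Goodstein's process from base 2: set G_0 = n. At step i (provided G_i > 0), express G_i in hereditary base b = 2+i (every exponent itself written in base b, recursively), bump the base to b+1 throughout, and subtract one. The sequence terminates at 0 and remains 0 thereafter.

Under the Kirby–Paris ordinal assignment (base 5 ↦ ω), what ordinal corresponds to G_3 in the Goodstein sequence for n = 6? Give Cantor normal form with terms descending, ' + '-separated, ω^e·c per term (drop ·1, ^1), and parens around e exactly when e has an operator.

ω^ω

i=0: 6 = 2^2 + 2 (b=2); 2→3: 3^3 + 3 = 30; 30−1 = 29
i=1: 29 = 3^3 + 2 (b=3); 3→4: 4^4 + 2 = 258; 258−1 = 257
i=2: 257 = 4^4 + 1 (b=4); 4→5: 5^5 + 1 = 3126; 3126−1 = 3125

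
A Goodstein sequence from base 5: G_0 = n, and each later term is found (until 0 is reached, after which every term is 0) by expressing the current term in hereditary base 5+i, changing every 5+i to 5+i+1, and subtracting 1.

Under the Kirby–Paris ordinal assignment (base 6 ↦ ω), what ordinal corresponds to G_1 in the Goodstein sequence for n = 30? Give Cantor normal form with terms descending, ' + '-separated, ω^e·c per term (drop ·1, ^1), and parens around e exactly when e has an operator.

step 0: 30 = 5^2 + 5; sub 6 for 5: 6^2 + 6; = 42; G_1 = 42−1 = 41
step 1: 41 = 6^2 + 5; sub 7 for 6: 7^2 + 5; = 54; G_2 = 54−1 = 53

ω^2 + 5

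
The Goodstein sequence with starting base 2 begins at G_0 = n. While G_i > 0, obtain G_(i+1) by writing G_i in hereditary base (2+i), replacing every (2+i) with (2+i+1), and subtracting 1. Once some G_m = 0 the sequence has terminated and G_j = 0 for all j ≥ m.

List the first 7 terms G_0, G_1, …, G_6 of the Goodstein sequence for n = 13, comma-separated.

step 0: 13 = 2^(2 + 1) + 2^2 + 1; sub 3 for 2: 3^(3 + 1) + 3^3 + 1; = 109; G_1 = 109−1 = 108
step 1: 108 = 3^(3 + 1) + 3^3; sub 4 for 3: 4^(4 + 1) + 4^4; = 1280; G_2 = 1280−1 = 1279
step 2: 1279 = 4^(4 + 1) + 3·4^3 + 3·4^2 + 3·4 + 3; sub 5 for 4: 5^(5 + 1) + 3·5^3 + 3·5^2 + 3·5 + 3; = 16093; G_3 = 16093−1 = 16092
step 3: 16092 = 5^(5 + 1) + 3·5^3 + 3·5^2 + 3·5 + 2; sub 6 for 5: 6^(6 + 1) + 3·6^3 + 3·6^2 + 3·6 + 2; = 280712; G_4 = 280712−1 = 280711
step 4: 280711 = 6^(6 + 1) + 3·6^3 + 3·6^2 + 3·6 + 1; sub 7 for 6: 7^(7 + 1) + 3·7^3 + 3·7^2 + 3·7 + 1; = 5765999; G_5 = 5765999−1 = 5765998
step 5: 5765998 = 7^(7 + 1) + 3·7^3 + 3·7^2 + 3·7; sub 8 for 7: 8^(8 + 1) + 3·8^3 + 3·8^2 + 3·8; = 134219480; G_6 = 134219480−1 = 134219479

13, 108, 1279, 16092, 280711, 5765998, 134219479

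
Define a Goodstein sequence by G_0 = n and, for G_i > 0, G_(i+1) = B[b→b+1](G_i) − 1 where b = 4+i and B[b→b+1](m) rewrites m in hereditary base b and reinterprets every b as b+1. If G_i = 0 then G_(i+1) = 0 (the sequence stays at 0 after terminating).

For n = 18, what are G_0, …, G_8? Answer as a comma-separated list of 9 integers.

18 —HB4→ 4^2 + 2 —bump→ 5^2 + 2 = 27 —(−1)→ 26
26 —HB5→ 5^2 + 1 —bump→ 6^2 + 1 = 37 —(−1)→ 36
36 —HB6→ 6^2 —bump→ 7^2 = 49 —(−1)→ 48
48 —HB7→ 6·7 + 6 —bump→ 6·8 + 6 = 54 —(−1)→ 53
53 —HB8→ 6·8 + 5 —bump→ 6·9 + 5 = 59 —(−1)→ 58
58 —HB9→ 6·9 + 4 —bump→ 6·10 + 4 = 64 —(−1)→ 63
63 —HB10→ 6·10 + 3 —bump→ 6·11 + 3 = 69 —(−1)→ 68
68 —HB11→ 6·11 + 2 —bump→ 6·12 + 2 = 74 —(−1)→ 73

18, 26, 36, 48, 53, 58, 63, 68, 73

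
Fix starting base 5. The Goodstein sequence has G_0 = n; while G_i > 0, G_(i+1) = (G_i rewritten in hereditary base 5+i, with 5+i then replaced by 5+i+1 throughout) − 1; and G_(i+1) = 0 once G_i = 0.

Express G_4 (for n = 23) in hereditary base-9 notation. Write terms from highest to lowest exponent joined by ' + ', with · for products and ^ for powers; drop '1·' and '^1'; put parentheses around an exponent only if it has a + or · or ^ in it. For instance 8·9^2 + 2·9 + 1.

G_0=23  [base 5] 4·5 + 3  →[5↦6]→  4·6 + 3 = 27  −1 ⇒ G_1=26
G_1=26  [base 6] 4·6 + 2  →[6↦7]→  4·7 + 2 = 30  −1 ⇒ G_2=29
G_2=29  [base 7] 4·7 + 1  →[7↦8]→  4·8 + 1 = 33  −1 ⇒ G_3=32
G_3=32  [base 8] 4·8  →[8↦9]→  4·9 = 36  −1 ⇒ G_4=35
G_4=35  [base 9] 3·9 + 8  →[9↦10]→  3·10 + 8 = 38  −1 ⇒ G_5=37

3·9 + 8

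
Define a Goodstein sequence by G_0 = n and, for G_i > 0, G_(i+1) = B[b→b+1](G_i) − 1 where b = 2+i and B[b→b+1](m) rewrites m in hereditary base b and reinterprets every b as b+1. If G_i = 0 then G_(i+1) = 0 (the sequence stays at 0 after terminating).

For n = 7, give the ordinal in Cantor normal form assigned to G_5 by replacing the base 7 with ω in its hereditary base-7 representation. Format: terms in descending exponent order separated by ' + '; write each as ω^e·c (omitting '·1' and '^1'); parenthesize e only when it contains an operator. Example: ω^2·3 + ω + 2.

ω^ω

base 2: 7 = 2^2 + 2 + 1; at 3: 3^3 + 3 + 1 = 31; next = 30
base 3: 30 = 3^3 + 3; at 4: 4^4 + 4 = 260; next = 259
base 4: 259 = 4^4 + 3; at 5: 5^5 + 3 = 3128; next = 3127
base 5: 3127 = 5^5 + 2; at 6: 6^6 + 2 = 46658; next = 46657
base 6: 46657 = 6^6 + 1; at 7: 7^7 + 1 = 823544; next = 823543
base 7: 823543 = 7^7; at 8: 8^8 = 16777216; next = 16777215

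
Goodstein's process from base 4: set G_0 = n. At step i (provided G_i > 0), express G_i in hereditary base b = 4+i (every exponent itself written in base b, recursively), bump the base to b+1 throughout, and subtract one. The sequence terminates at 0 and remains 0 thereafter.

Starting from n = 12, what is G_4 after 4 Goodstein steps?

(0) 12|_4 = 3·4 ↦ 3·5|_5 = 15 ⇒ 14
(1) 14|_5 = 2·5 + 4 ↦ 2·6 + 4|_6 = 16 ⇒ 15
(2) 15|_6 = 2·6 + 3 ↦ 2·7 + 3|_7 = 17 ⇒ 16
(3) 16|_7 = 2·7 + 2 ↦ 2·8 + 2|_8 = 18 ⇒ 17
(4) 17|_8 = 2·8 + 1 ↦ 2·9 + 1|_9 = 19 ⇒ 18

17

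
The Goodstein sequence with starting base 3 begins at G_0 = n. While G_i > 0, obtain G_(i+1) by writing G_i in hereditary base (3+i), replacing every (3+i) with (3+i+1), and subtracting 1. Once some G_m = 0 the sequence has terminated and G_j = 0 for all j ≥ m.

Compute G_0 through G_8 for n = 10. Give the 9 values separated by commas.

G_0 = 10. HB_3(10) = 3^2 + 1. Bump = 17. G_1 = 16.
G_1 = 16. HB_4(16) = 4^2. Bump = 25. G_2 = 24.
G_2 = 24. HB_5(24) = 4·5 + 4. Bump = 28. G_3 = 27.
G_3 = 27. HB_6(27) = 4·6 + 3. Bump = 31. G_4 = 30.
G_4 = 30. HB_7(30) = 4·7 + 2. Bump = 34. G_5 = 33.
G_5 = 33. HB_8(33) = 4·8 + 1. Bump = 37. G_6 = 36.
G_6 = 36. HB_9(36) = 4·9. Bump = 40. G_7 = 39.
G_7 = 39. HB_10(39) = 3·10 + 9. Bump = 42. G_8 = 41.

10, 16, 24, 27, 30, 33, 36, 39, 41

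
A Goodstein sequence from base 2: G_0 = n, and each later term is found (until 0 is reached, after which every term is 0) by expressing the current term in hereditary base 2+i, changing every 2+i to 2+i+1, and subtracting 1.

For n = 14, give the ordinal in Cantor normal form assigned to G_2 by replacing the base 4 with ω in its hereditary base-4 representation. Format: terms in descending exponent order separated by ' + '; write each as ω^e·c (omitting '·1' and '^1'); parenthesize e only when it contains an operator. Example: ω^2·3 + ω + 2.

ω^(ω + 1) + ω^ω + 1

base 2: 14 = 2^(2 + 1) + 2^2 + 2; at 3: 3^(3 + 1) + 3^3 + 3 = 111; next = 110
base 3: 110 = 3^(3 + 1) + 3^3 + 2; at 4: 4^(4 + 1) + 4^4 + 2 = 1282; next = 1281
base 4: 1281 = 4^(4 + 1) + 4^4 + 1; at 5: 5^(5 + 1) + 5^5 + 1 = 18751; next = 18750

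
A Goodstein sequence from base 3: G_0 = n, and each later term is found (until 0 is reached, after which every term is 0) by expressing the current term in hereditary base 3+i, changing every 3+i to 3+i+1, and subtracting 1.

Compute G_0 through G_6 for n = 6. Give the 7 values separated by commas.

G_0 = 6. HB_3(6) = 2·3. Bump = 8. G_1 = 7.
G_1 = 7. HB_4(7) = 4 + 3. Bump = 8. G_2 = 7.
G_2 = 7. HB_5(7) = 5 + 2. Bump = 8. G_3 = 7.
G_3 = 7. HB_6(7) = 6 + 1. Bump = 8. G_4 = 7.
G_4 = 7. HB_7(7) = 7. Bump = 8. G_5 = 7.
G_5 = 7. HB_8(7) = 7. Bump = 7. G_6 = 6.

6, 7, 7, 7, 7, 7, 6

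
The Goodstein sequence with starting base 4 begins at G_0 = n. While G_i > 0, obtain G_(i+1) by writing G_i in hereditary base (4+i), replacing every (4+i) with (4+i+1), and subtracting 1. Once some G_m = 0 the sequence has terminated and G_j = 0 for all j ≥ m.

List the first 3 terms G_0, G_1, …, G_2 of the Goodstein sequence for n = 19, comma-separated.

base 4: 19 = 4^2 + 3; at 5: 5^2 + 3 = 28; next = 27
base 5: 27 = 5^2 + 2; at 6: 6^2 + 2 = 38; next = 37

19, 27, 37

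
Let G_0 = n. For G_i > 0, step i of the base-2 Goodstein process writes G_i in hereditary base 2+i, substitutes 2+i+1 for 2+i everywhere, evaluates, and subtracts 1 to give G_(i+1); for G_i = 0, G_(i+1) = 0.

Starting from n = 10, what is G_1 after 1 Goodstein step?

83

i=0: 10 = 2^(2 + 1) + 2 (b=2); 2→3: 3^(3 + 1) + 3 = 84; 84−1 = 83
i=1: 83 = 3^(3 + 1) + 2 (b=3); 3→4: 4^(4 + 1) + 2 = 1026; 1026−1 = 1025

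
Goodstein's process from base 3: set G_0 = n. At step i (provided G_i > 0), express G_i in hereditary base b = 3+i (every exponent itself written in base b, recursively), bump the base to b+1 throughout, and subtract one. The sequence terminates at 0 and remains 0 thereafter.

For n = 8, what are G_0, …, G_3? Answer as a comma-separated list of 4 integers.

8, 9, 10, 11

G_0=8  [base 3] 2·3 + 2  →[3↦4]→  2·4 + 2 = 10  −1 ⇒ G_1=9
G_1=9  [base 4] 2·4 + 1  →[4↦5]→  2·5 + 1 = 11  −1 ⇒ G_2=10
G_2=10  [base 5] 2·5  →[5↦6]→  2·6 = 12  −1 ⇒ G_3=11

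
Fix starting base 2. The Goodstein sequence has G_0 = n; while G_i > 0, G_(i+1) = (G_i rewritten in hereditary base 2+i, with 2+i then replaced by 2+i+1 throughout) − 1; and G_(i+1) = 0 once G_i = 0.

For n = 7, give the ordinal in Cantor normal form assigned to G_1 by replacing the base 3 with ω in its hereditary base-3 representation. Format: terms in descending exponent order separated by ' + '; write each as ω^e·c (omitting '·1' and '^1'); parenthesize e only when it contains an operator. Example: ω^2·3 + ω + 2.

G_0=7  [base 2] 2^2 + 2 + 1  →[2↦3]→  3^3 + 3 + 1 = 31  −1 ⇒ G_1=30
G_1=30  [base 3] 3^3 + 3  →[3↦4]→  4^4 + 4 = 260  −1 ⇒ G_2=259

ω^ω + ω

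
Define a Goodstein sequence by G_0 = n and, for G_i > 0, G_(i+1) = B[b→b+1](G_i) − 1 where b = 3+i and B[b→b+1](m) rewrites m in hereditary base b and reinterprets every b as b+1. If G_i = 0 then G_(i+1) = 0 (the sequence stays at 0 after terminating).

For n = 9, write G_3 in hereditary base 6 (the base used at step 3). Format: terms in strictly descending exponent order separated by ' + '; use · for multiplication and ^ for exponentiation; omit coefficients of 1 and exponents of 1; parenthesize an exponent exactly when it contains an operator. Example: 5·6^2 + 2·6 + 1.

3·6 + 1

i=0: 9 = 3^2 (b=3); 3→4: 4^2 = 16; 16−1 = 15
i=1: 15 = 3·4 + 3 (b=4); 4→5: 3·5 + 3 = 18; 18−1 = 17
i=2: 17 = 3·5 + 2 (b=5); 5→6: 3·6 + 2 = 20; 20−1 = 19
i=3: 19 = 3·6 + 1 (b=6); 6→7: 3·7 + 1 = 22; 22−1 = 21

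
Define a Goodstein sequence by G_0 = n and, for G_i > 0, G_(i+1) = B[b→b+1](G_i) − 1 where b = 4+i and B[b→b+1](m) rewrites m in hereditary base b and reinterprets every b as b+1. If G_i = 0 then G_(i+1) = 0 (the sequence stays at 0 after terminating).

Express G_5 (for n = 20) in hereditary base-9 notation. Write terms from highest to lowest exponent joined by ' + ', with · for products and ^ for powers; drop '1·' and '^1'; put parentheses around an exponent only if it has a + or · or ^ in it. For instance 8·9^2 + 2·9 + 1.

9^2

[0] 20 ≡ 4^2 + 4 (base 4). Lift 5: 30. −1: 29.
[1] 29 ≡ 5^2 + 4 (base 5). Lift 6: 40. −1: 39.
[2] 39 ≡ 6^2 + 3 (base 6). Lift 7: 52. −1: 51.
[3] 51 ≡ 7^2 + 2 (base 7). Lift 8: 66. −1: 65.
[4] 65 ≡ 8^2 + 1 (base 8). Lift 9: 82. −1: 81.
[5] 81 ≡ 9^2 (base 9). Lift 10: 100. −1: 99.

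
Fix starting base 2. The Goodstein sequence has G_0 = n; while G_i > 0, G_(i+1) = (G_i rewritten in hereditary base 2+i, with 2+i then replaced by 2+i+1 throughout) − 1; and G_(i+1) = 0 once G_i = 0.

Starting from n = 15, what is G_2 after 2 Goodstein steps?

1283

step 0: 15 = 2^(2 + 1) + 2^2 + 2 + 1; sub 3 for 2: 3^(3 + 1) + 3^3 + 3 + 1; = 112; G_1 = 112−1 = 111
step 1: 111 = 3^(3 + 1) + 3^3 + 3; sub 4 for 3: 4^(4 + 1) + 4^4 + 4; = 1284; G_2 = 1284−1 = 1283
step 2: 1283 = 4^(4 + 1) + 4^4 + 3; sub 5 for 4: 5^(5 + 1) + 5^5 + 3; = 18753; G_3 = 18753−1 = 18752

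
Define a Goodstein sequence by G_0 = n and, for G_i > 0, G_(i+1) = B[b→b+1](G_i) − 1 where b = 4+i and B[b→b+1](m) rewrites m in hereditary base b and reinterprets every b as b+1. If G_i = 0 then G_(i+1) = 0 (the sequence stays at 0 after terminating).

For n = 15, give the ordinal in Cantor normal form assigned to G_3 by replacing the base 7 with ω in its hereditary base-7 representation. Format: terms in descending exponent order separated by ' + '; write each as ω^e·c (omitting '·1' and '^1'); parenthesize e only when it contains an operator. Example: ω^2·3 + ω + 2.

15 —HB4→ 3·4 + 3 —bump→ 3·5 + 3 = 18 —(−1)→ 17
17 —HB5→ 3·5 + 2 —bump→ 3·6 + 2 = 20 —(−1)→ 19
19 —HB6→ 3·6 + 1 —bump→ 3·7 + 1 = 22 —(−1)→ 21
21 —HB7→ 3·7 —bump→ 3·8 = 24 —(−1)→ 23

ω·3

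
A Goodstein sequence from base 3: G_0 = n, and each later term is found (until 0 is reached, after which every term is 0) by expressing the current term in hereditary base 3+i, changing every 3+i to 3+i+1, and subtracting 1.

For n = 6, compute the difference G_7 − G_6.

-1

[0] 6 ≡ 2·3 (base 3). Lift 4: 8. −1: 7.
[1] 7 ≡ 4 + 3 (base 4). Lift 5: 8. −1: 7.
[2] 7 ≡ 5 + 2 (base 5). Lift 6: 8. −1: 7.
[3] 7 ≡ 6 + 1 (base 6). Lift 7: 8. −1: 7.
[4] 7 ≡ 7 (base 7). Lift 8: 8. −1: 7.
[5] 7 ≡ 7 (base 8). Lift 9: 7. −1: 6.
[6] 6 ≡ 6 (base 9). Lift 10: 6. −1: 5.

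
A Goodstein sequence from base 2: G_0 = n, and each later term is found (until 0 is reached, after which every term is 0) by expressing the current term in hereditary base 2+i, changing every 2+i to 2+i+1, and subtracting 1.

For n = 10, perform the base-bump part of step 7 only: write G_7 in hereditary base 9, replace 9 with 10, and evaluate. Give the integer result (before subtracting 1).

i=0: 10 = 2^(2 + 1) + 2 (b=2); 2→3: 3^(3 + 1) + 3 = 84; 84−1 = 83
i=1: 83 = 3^(3 + 1) + 2 (b=3); 3→4: 4^(4 + 1) + 2 = 1026; 1026−1 = 1025
i=2: 1025 = 4^(4 + 1) + 1 (b=4); 4→5: 5^(5 + 1) + 1 = 15626; 15626−1 = 15625
i=3: 15625 = 5^(5 + 1) (b=5); 5→6: 6^(6 + 1) = 279936; 279936−1 = 279935
i=4: 279935 = 5·6^6 + 5·6^5 + 5·6^4 + 5·6^3 + 5·6^2 + 5·6 + 5 (b=6); 6→7: 5·7^7 + 5·7^5 + 5·7^4 + 5·7^3 + 5·7^2 + 5·7 + 5 = 4215755; 4215755−1 = 4215754
i=5: 4215754 = 5·7^7 + 5·7^5 + 5·7^4 + 5·7^3 + 5·7^2 + 5·7 + 4 (b=7); 7→8: 5·8^8 + 5·8^5 + 5·8^4 + 5·8^3 + 5·8^2 + 5·8 + 4 = 84073324; 84073324−1 = 84073323
i=6: 84073323 = 5·8^8 + 5·8^5 + 5·8^4 + 5·8^3 + 5·8^2 + 5·8 + 3 (b=8); 8→9: 5·9^9 + 5·9^5 + 5·9^4 + 5·9^3 + 5·9^2 + 5·9 + 3 = 1937434593; 1937434593−1 = 1937434592

50000555552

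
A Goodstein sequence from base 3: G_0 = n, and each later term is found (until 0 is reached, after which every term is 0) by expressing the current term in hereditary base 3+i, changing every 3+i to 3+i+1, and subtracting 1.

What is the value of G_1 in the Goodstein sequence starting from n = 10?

16

base 3: 10 = 3^2 + 1; at 4: 4^2 + 1 = 17; next = 16
base 4: 16 = 4^2; at 5: 5^2 = 25; next = 24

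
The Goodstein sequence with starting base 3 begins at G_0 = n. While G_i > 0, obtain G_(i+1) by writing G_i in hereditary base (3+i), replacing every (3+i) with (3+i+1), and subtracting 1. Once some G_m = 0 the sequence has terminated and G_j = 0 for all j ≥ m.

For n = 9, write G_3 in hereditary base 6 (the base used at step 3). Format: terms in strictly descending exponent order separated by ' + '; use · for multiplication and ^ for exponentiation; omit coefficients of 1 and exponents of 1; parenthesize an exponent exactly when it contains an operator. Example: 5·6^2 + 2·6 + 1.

base 3: 9 = 3^2; at 4: 4^2 = 16; next = 15
base 4: 15 = 3·4 + 3; at 5: 3·5 + 3 = 18; next = 17
base 5: 17 = 3·5 + 2; at 6: 3·6 + 2 = 20; next = 19
base 6: 19 = 3·6 + 1; at 7: 3·7 + 1 = 22; next = 21

3·6 + 1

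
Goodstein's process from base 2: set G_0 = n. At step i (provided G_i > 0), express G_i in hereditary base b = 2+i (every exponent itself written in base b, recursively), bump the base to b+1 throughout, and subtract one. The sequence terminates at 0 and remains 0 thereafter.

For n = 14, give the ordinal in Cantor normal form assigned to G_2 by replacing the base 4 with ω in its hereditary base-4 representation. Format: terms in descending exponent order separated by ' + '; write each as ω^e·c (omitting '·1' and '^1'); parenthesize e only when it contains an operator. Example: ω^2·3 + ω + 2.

ω^(ω + 1) + ω^ω + 1

step 0: 14 = 2^(2 + 1) + 2^2 + 2; sub 3 for 2: 3^(3 + 1) + 3^3 + 3; = 111; G_1 = 111−1 = 110
step 1: 110 = 3^(3 + 1) + 3^3 + 2; sub 4 for 3: 4^(4 + 1) + 4^4 + 2; = 1282; G_2 = 1282−1 = 1281
step 2: 1281 = 4^(4 + 1) + 4^4 + 1; sub 5 for 4: 5^(5 + 1) + 5^5 + 1; = 18751; G_3 = 18751−1 = 18750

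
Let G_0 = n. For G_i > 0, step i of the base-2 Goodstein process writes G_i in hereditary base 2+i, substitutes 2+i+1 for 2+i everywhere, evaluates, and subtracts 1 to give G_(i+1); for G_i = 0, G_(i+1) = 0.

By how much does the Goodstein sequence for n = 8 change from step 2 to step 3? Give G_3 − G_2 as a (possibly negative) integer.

step 0: 8 = 2^(2 + 1); sub 3 for 2: 3^(3 + 1); = 81; G_1 = 81−1 = 80
step 1: 80 = 2·3^3 + 2·3^2 + 2·3 + 2; sub 4 for 3: 2·4^4 + 2·4^2 + 2·4 + 2; = 554; G_2 = 554−1 = 553
step 2: 553 = 2·4^4 + 2·4^2 + 2·4 + 1; sub 5 for 4: 2·5^5 + 2·5^2 + 2·5 + 1; = 6311; G_3 = 6311−1 = 6310

5757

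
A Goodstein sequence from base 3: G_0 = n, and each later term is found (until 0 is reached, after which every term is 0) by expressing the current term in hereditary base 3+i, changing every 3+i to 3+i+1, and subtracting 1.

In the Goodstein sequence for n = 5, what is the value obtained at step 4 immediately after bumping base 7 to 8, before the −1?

4

G_0=5  [base 3] 3 + 2  →[3↦4]→  4 + 2 = 6  −1 ⇒ G_1=5
G_1=5  [base 4] 4 + 1  →[4↦5]→  5 + 1 = 6  −1 ⇒ G_2=5
G_2=5  [base 5] 5  →[5↦6]→  6 = 6  −1 ⇒ G_3=5
G_3=5  [base 6] 5  →[6↦7]→  5 = 5  −1 ⇒ G_4=4
G_4=4  [base 7] 4  →[7↦8]→  4 = 4  −1 ⇒ G_5=3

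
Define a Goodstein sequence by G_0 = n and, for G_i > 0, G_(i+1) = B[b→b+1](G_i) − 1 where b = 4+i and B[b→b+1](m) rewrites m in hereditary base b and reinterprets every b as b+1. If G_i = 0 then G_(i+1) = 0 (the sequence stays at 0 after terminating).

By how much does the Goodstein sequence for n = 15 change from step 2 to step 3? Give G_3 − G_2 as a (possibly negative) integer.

G_0=15  [base 4] 3·4 + 3  →[4↦5]→  3·5 + 3 = 18  −1 ⇒ G_1=17
G_1=17  [base 5] 3·5 + 2  →[5↦6]→  3·6 + 2 = 20  −1 ⇒ G_2=19
G_2=19  [base 6] 3·6 + 1  →[6↦7]→  3·7 + 1 = 22  −1 ⇒ G_3=21

2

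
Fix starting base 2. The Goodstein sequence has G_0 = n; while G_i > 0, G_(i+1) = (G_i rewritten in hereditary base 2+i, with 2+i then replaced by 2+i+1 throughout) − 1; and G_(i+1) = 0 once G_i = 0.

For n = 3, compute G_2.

[0] 3 ≡ 2 + 1 (base 2). Lift 3: 4. −1: 3.
[1] 3 ≡ 3 (base 3). Lift 4: 4. −1: 3.

3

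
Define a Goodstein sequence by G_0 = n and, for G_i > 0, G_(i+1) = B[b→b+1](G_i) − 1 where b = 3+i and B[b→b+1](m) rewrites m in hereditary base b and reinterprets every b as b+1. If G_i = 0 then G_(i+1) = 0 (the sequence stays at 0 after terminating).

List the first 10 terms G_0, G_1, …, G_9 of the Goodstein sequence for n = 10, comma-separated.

[0] 10 ≡ 3^2 + 1 (base 3). Lift 4: 17. −1: 16.
[1] 16 ≡ 4^2 (base 4). Lift 5: 25. −1: 24.
[2] 24 ≡ 4·5 + 4 (base 5). Lift 6: 28. −1: 27.
[3] 27 ≡ 4·6 + 3 (base 6). Lift 7: 31. −1: 30.
[4] 30 ≡ 4·7 + 2 (base 7). Lift 8: 34. −1: 33.
[5] 33 ≡ 4·8 + 1 (base 8). Lift 9: 37. −1: 36.
[6] 36 ≡ 4·9 (base 9). Lift 10: 40. −1: 39.
[7] 39 ≡ 3·10 + 9 (base 10). Lift 11: 42. −1: 41.
[8] 41 ≡ 3·11 + 8 (base 11). Lift 12: 44. −1: 43.

10, 16, 24, 27, 30, 33, 36, 39, 41, 43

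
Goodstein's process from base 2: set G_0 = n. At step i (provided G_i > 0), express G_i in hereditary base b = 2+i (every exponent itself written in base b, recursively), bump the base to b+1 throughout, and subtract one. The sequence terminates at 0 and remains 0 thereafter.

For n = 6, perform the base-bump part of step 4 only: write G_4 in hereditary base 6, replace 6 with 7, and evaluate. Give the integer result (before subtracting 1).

i=0: 6 = 2^2 + 2 (b=2); 2→3: 3^3 + 3 = 30; 30−1 = 29
i=1: 29 = 3^3 + 2 (b=3); 3→4: 4^4 + 2 = 258; 258−1 = 257
i=2: 257 = 4^4 + 1 (b=4); 4→5: 5^5 + 1 = 3126; 3126−1 = 3125
i=3: 3125 = 5^5 (b=5); 5→6: 6^6 = 46656; 46656−1 = 46655
i=4: 46655 = 5·6^5 + 5·6^4 + 5·6^3 + 5·6^2 + 5·6 + 5 (b=6); 6→7: 5·7^5 + 5·7^4 + 5·7^3 + 5·7^2 + 5·7 + 5 = 98040; 98040−1 = 98039

98040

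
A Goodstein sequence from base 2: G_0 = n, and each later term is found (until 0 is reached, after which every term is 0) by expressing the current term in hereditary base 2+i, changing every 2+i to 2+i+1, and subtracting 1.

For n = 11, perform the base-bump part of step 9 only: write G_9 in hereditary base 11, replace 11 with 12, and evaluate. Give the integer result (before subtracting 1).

[0] 11 ≡ 2^(2 + 1) + 2 + 1 (base 2). Lift 3: 85. −1: 84.
[1] 84 ≡ 3^(3 + 1) + 3 (base 3). Lift 4: 1028. −1: 1027.
[2] 1027 ≡ 4^(4 + 1) + 3 (base 4). Lift 5: 15628. −1: 15627.
[3] 15627 ≡ 5^(5 + 1) + 2 (base 5). Lift 6: 279938. −1: 279937.
[4] 279937 ≡ 6^(6 + 1) + 1 (base 6). Lift 7: 5764802. −1: 5764801.
[5] 5764801 ≡ 7^(7 + 1) (base 7). Lift 8: 134217728. −1: 134217727.
[6] 134217727 ≡ 7·8^8 + 7·8^7 + 7·8^6 + 7·8^5 + 7·8^4 + 7·8^3 + 7·8^2 + 7·8 + 7 (base 8). Lift 9: 2749609303. −1: 2749609302.
[7] 2749609302 ≡ 7·9^9 + 7·9^7 + 7·9^6 + 7·9^5 + 7·9^4 + 7·9^3 + 7·9^2 + 7·9 + 6 (base 9). Lift 10: 70077777776. −1: 70077777775.
[8] 70077777775 ≡ 7·10^10 + 7·10^7 + 7·10^6 + 7·10^5 + 7·10^4 + 7·10^3 + 7·10^2 + 7·10 + 5 (base 10). Lift 11: 1997331745491. −1: 1997331745490.

62412976762504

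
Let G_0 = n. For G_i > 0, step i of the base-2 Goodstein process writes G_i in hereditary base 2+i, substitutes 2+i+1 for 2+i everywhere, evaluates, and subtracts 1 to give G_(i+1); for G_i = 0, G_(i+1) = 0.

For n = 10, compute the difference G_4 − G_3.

i=0: 10 = 2^(2 + 1) + 2 (b=2); 2→3: 3^(3 + 1) + 3 = 84; 84−1 = 83
i=1: 83 = 3^(3 + 1) + 2 (b=3); 3→4: 4^(4 + 1) + 2 = 1026; 1026−1 = 1025
i=2: 1025 = 4^(4 + 1) + 1 (b=4); 4→5: 5^(5 + 1) + 1 = 15626; 15626−1 = 15625
i=3: 15625 = 5^(5 + 1) (b=5); 5→6: 6^(6 + 1) = 279936; 279936−1 = 279935

264310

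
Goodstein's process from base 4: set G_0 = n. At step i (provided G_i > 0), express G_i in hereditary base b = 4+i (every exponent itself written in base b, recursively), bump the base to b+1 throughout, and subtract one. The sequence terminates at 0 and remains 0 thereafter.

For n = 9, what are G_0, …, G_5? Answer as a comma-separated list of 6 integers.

i=0: 9 = 2·4 + 1 (b=4); 4→5: 2·5 + 1 = 11; 11−1 = 10
i=1: 10 = 2·5 (b=5); 5→6: 2·6 = 12; 12−1 = 11
i=2: 11 = 6 + 5 (b=6); 6→7: 7 + 5 = 12; 12−1 = 11
i=3: 11 = 7 + 4 (b=7); 7→8: 8 + 4 = 12; 12−1 = 11
i=4: 11 = 8 + 3 (b=8); 8→9: 9 + 3 = 12; 12−1 = 11

9, 10, 11, 11, 11, 11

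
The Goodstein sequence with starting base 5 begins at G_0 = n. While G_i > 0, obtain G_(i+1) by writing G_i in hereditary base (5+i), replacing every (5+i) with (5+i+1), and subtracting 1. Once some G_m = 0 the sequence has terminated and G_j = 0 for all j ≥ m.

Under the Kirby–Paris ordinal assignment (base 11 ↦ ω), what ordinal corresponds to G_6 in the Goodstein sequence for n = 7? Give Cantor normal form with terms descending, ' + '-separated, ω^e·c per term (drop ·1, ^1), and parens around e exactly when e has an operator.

4

(0) 7|_5 = 5 + 2 ↦ 6 + 2|_6 = 8 ⇒ 7
(1) 7|_6 = 6 + 1 ↦ 7 + 1|_7 = 8 ⇒ 7
(2) 7|_7 = 7 ↦ 8|_8 = 8 ⇒ 7
(3) 7|_8 = 7 ↦ 7|_9 = 7 ⇒ 6
(4) 6|_9 = 6 ↦ 6|_10 = 6 ⇒ 5
(5) 5|_10 = 5 ↦ 5|_11 = 5 ⇒ 4
(6) 4|_11 = 4 ↦ 4|_12 = 4 ⇒ 3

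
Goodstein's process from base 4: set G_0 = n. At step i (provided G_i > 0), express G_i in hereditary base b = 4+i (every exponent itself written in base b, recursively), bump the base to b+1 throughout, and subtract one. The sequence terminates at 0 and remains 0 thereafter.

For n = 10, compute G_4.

i=0: 10 = 2·4 + 2 (b=4); 4→5: 2·5 + 2 = 12; 12−1 = 11
i=1: 11 = 2·5 + 1 (b=5); 5→6: 2·6 + 1 = 13; 13−1 = 12
i=2: 12 = 2·6 (b=6); 6→7: 2·7 = 14; 14−1 = 13
i=3: 13 = 7 + 6 (b=7); 7→8: 8 + 6 = 14; 14−1 = 13
i=4: 13 = 8 + 5 (b=8); 8→9: 9 + 5 = 14; 14−1 = 13

13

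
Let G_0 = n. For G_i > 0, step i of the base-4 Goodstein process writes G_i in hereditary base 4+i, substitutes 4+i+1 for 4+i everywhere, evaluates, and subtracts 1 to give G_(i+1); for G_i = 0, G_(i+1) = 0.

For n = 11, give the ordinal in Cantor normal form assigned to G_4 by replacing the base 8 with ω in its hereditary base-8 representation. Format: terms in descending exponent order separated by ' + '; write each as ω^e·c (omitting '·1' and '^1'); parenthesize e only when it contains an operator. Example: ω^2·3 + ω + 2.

ω + 7

[0] 11 ≡ 2·4 + 3 (base 4). Lift 5: 13. −1: 12.
[1] 12 ≡ 2·5 + 2 (base 5). Lift 6: 14. −1: 13.
[2] 13 ≡ 2·6 + 1 (base 6). Lift 7: 15. −1: 14.
[3] 14 ≡ 2·7 (base 7). Lift 8: 16. −1: 15.
[4] 15 ≡ 8 + 7 (base 8). Lift 9: 16. −1: 15.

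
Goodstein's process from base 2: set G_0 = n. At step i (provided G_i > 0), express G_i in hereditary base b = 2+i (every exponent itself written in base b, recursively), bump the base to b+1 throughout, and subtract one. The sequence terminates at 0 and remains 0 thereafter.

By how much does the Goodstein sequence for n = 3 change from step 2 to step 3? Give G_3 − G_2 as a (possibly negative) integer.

-1

G_0=3  [base 2] 2 + 1  →[2↦3]→  3 + 1 = 4  −1 ⇒ G_1=3
G_1=3  [base 3] 3  →[3↦4]→  4 = 4  −1 ⇒ G_2=3
G_2=3  [base 4] 3  →[4↦5]→  3 = 3  −1 ⇒ G_3=2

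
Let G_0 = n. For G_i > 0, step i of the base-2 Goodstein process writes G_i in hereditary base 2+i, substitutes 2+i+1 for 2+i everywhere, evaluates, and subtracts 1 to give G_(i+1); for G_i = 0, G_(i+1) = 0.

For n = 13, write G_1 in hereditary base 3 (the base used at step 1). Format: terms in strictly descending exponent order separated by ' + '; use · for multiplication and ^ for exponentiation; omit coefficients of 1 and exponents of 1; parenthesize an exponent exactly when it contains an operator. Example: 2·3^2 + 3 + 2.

3^(3 + 1) + 3^3

base 2: 13 = 2^(2 + 1) + 2^2 + 1; at 3: 3^(3 + 1) + 3^3 + 1 = 109; next = 108
base 3: 108 = 3^(3 + 1) + 3^3; at 4: 4^(4 + 1) + 4^4 = 1280; next = 1279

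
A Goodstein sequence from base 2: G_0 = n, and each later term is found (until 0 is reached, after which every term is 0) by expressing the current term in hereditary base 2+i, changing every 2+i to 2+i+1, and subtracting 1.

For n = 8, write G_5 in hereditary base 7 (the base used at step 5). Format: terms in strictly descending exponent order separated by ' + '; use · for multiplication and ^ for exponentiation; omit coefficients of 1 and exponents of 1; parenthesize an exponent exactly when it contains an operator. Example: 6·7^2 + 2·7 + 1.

base 2: 8 = 2^(2 + 1); at 3: 3^(3 + 1) = 81; next = 80
base 3: 80 = 2·3^3 + 2·3^2 + 2·3 + 2; at 4: 2·4^4 + 2·4^2 + 2·4 + 2 = 554; next = 553
base 4: 553 = 2·4^4 + 2·4^2 + 2·4 + 1; at 5: 2·5^5 + 2·5^2 + 2·5 + 1 = 6311; next = 6310
base 5: 6310 = 2·5^5 + 2·5^2 + 2·5; at 6: 2·6^6 + 2·6^2 + 2·6 = 93396; next = 93395
base 6: 93395 = 2·6^6 + 2·6^2 + 6 + 5; at 7: 2·7^7 + 2·7^2 + 7 + 5 = 1647196; next = 1647195

2·7^7 + 2·7^2 + 7 + 4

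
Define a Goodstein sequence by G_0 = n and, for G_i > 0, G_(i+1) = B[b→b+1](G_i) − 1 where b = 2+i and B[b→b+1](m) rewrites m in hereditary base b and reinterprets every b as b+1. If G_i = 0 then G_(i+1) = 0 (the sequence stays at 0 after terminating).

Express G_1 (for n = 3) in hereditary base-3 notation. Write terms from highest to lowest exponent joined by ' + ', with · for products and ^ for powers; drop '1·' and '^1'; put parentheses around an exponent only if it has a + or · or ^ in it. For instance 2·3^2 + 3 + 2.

3 —HB2→ 2 + 1 —bump→ 3 + 1 = 4 —(−1)→ 3
3 —HB3→ 3 —bump→ 4 = 4 —(−1)→ 3

3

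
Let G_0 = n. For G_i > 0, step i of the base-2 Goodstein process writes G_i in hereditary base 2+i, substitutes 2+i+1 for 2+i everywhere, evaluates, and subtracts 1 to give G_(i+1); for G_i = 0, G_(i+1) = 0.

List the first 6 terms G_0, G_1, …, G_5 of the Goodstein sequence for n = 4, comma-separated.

(0) 4|_2 = 2^2 ↦ 3^3|_3 = 27 ⇒ 26
(1) 26|_3 = 2·3^2 + 2·3 + 2 ↦ 2·4^2 + 2·4 + 2|_4 = 42 ⇒ 41
(2) 41|_4 = 2·4^2 + 2·4 + 1 ↦ 2·5^2 + 2·5 + 1|_5 = 61 ⇒ 60
(3) 60|_5 = 2·5^2 + 2·5 ↦ 2·6^2 + 2·6|_6 = 84 ⇒ 83
(4) 83|_6 = 2·6^2 + 6 + 5 ↦ 2·7^2 + 7 + 5|_7 = 110 ⇒ 109

4, 26, 41, 60, 83, 109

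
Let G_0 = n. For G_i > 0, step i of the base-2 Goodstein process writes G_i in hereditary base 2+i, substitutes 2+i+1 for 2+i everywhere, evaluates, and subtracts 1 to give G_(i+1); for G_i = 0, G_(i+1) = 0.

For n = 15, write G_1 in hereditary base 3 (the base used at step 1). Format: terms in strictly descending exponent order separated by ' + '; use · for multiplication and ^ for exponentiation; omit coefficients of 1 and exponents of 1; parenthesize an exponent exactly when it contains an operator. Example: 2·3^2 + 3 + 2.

G_0 = 15. HB_2(15) = 2^(2 + 1) + 2^2 + 2 + 1. Bump = 112. G_1 = 111.
G_1 = 111. HB_3(111) = 3^(3 + 1) + 3^3 + 3. Bump = 1284. G_2 = 1283.

3^(3 + 1) + 3^3 + 3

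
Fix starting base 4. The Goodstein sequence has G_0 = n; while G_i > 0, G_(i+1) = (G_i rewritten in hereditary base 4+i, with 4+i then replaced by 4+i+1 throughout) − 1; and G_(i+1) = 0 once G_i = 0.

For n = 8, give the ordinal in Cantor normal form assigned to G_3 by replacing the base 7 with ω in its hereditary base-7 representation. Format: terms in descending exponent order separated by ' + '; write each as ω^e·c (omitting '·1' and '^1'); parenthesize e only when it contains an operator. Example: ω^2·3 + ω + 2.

ω + 2

G_0 = 8. HB_4(8) = 2·4. Bump = 10. G_1 = 9.
G_1 = 9. HB_5(9) = 5 + 4. Bump = 10. G_2 = 9.
G_2 = 9. HB_6(9) = 6 + 3. Bump = 10. G_3 = 9.
G_3 = 9. HB_7(9) = 7 + 2. Bump = 10. G_4 = 9.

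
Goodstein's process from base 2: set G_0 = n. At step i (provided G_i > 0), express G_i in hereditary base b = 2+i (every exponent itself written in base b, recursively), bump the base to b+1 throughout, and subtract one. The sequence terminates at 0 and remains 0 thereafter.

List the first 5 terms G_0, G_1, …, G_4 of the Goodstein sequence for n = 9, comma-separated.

9, 81, 1023, 9842, 140743

base 2: 9 = 2^(2 + 1) + 1; at 3: 3^(3 + 1) + 1 = 82; next = 81
base 3: 81 = 3^(3 + 1); at 4: 4^(4 + 1) = 1024; next = 1023
base 4: 1023 = 3·4^4 + 3·4^3 + 3·4^2 + 3·4 + 3; at 5: 3·5^5 + 3·5^3 + 3·5^2 + 3·5 + 3 = 9843; next = 9842
base 5: 9842 = 3·5^5 + 3·5^3 + 3·5^2 + 3·5 + 2; at 6: 3·6^6 + 3·6^3 + 3·6^2 + 3·6 + 2 = 140744; next = 140743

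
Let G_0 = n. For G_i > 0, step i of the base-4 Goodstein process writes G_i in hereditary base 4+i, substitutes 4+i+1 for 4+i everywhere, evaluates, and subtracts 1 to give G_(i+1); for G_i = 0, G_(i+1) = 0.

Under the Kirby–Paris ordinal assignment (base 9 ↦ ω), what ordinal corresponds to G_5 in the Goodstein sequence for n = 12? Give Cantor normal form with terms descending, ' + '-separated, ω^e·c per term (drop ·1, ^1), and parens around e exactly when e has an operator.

ω·2

base 4: 12 = 3·4; at 5: 3·5 = 15; next = 14
base 5: 14 = 2·5 + 4; at 6: 2·6 + 4 = 16; next = 15
base 6: 15 = 2·6 + 3; at 7: 2·7 + 3 = 17; next = 16
base 7: 16 = 2·7 + 2; at 8: 2·8 + 2 = 18; next = 17
base 8: 17 = 2·8 + 1; at 9: 2·9 + 1 = 19; next = 18
base 9: 18 = 2·9; at 10: 2·10 = 20; next = 19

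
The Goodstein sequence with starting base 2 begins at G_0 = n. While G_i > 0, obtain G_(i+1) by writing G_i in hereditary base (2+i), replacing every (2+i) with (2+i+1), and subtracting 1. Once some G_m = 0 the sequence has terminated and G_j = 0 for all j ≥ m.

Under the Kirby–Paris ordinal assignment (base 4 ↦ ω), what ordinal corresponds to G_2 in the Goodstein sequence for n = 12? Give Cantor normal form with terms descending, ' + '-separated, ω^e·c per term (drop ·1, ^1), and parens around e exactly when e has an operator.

ω^(ω + 1) + ω^2·2 + ω·2 + 1

G_0 = 12. HB_2(12) = 2^(2 + 1) + 2^2. Bump = 108. G_1 = 107.
G_1 = 107. HB_3(107) = 3^(3 + 1) + 2·3^2 + 2·3 + 2. Bump = 1066. G_2 = 1065.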